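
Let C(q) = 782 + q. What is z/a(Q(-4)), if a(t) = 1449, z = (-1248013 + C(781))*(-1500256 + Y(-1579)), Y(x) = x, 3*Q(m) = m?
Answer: 1871962235750/1449 ≈ 1.2919e+9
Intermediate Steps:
Q(m) = m/3
z = 1871962235750 (z = (-1248013 + (782 + 781))*(-1500256 - 1579) = (-1248013 + 1563)*(-1501835) = -1246450*(-1501835) = 1871962235750)
z/a(Q(-4)) = 1871962235750/1449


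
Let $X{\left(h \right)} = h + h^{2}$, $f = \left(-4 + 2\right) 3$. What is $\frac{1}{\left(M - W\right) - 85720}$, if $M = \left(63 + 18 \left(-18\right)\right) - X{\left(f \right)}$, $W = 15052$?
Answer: $- \frac{1}{101063} \approx -9.8948 \cdot 10^{-6}$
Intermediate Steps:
$f = -6$ ($f = \left(-2\right) 3 = -6$)
$M = -291$ ($M = \left(63 + 18 \left(-18\right)\right) - - 6 \left(1 - 6\right) = \left(63 - 324\right) - \left(-6\right) \left(-5\right) = -261 - 30 = -291$)
$\frac{1}{\left(M - W\right) - 85720} = \frac{1}{\left(-291 - 15052\right) - 85720} = \frac{1}{-15343 - 85720} = \frac{1}{-101063} = - \frac{1}{101063}$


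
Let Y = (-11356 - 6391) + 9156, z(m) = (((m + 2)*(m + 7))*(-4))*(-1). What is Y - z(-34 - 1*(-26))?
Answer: -8615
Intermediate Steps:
z(m) = 4*(2 + m)*(7 + m) (z(m) = (((2 + m)*(7 + m))*(-4))*(-1) = -4*(2 + m)*(7 + m)*(-1) = 4*(2 + m)*(7 + m))
Y = -8591 (Y = -17747 + 9156 = -8591)
Y - z(-34 - 1*(-26)) = -8591 - (56 + 4*(-34 - 1*(-26))² + 36*(-34 - 1*(-26))) = -8591 - (56 + 4*(-34 + 26)² + 36*(-34 + 26)) = -8591 - (56 + 4*(-8)² + 36*(-8)) = -8591 - (56 + 4*64 - 288) = -8591 - (56 + 256 - 288) = -8591 - 1*24 = -8591 - 24 = -8615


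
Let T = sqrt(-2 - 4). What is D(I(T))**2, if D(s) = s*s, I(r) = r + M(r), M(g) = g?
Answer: 576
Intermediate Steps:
T = I*sqrt(6) (T = sqrt(-6) = I*sqrt(6) ≈ 2.4495*I)
I(r) = 2*r (I(r) = r + r = 2*r)
D(s) = s**2
D(I(T))**2 = ((2*(I*sqrt(6)))**2)**2 = ((2*I*sqrt(6))**2)**2 = (-24)**2 = 576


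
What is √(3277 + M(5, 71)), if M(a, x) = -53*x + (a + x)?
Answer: I*√410 ≈ 20.248*I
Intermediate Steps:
M(a, x) = a - 52*x
√(3277 + M(5, 71)) = √(3277 + (5 - 52*71)) = √(3277 + (5 - 3692)) = √(3277 - 3687) = √(-410) = I*√410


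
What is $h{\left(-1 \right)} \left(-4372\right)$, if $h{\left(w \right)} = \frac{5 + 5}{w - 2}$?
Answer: $\frac{43720}{3} \approx 14573.0$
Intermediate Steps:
$h{\left(w \right)} = \frac{10}{-2 + w}$
$h{\left(-1 \right)} \left(-4372\right) = \frac{10}{-2 - 1} \left(-4372\right) = \frac{10}{-3} \left(-4372\right) = 10 \left(- \frac{1}{3}\right) \left(-4372\right) = \left(- \frac{10}{3}\right) \left(-4372\right) = \frac{43720}{3}$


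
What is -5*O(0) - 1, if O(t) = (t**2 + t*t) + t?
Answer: -1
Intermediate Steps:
O(t) = t + 2*t**2 (O(t) = (t**2 + t**2) + t = 2*t**2 + t = t + 2*t**2)
-5*O(0) - 1 = -0*(1 + 2*0) - 1 = -0*(1 + 0) - 1 = -0 - 1 = -5*0 - 1 = 0 - 1 = -1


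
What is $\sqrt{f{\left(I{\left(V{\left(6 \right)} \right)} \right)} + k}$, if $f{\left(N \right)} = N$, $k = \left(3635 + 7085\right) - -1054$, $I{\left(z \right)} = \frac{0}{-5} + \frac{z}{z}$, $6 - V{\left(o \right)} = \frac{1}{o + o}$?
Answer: $5 \sqrt{471} \approx 108.51$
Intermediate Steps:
$V{\left(o \right)} = 6 - \frac{1}{2 o}$ ($V{\left(o \right)} = 6 - \frac{1}{o + o} = 6 - \frac{1}{2 o}$)
$I{\left(z \right)} = 1$ ($I{\left(z \right)} = 0 \left(- \frac{1}{5}\right) + 1 = 0 + 1 = 1$)
$k = 11774$ ($k = 10720 + \left(-6715 + 7769\right) = 10720 + 1054 = 11774$)
$\sqrt{f{\left(I{\left(V{\left(6 \right)} \right)} \right)} + k} = \sqrt{1 + 11774} = \sqrt{11775} = 5 \sqrt{471}$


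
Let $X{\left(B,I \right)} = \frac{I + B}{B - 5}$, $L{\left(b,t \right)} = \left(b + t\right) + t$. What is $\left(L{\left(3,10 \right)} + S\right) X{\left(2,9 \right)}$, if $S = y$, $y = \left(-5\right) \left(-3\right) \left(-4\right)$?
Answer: $\frac{407}{3} \approx 135.67$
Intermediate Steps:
$L{\left(b,t \right)} = b + 2 t$
$X{\left(B,I \right)} = \frac{B + I}{-5 + B}$
$y = -60$ ($y = 15 \left(-4\right) = -60$)
$S = -60$
$\left(L{\left(3,10 \right)} + S\right) X{\left(2,9 \right)} = \left(\left(3 + 2 \cdot 10\right) - 60\right) \frac{2 + 9}{-5 + 2} = \left(\left(3 + 20\right) - 60\right) \frac{1}{-3} \cdot 11 = \left(23 - 60\right) \left(\left(- \frac{1}{3}\right) 11\right) = \left(-37\right) \left(- \frac{11}{3}\right) = \frac{407}{3}$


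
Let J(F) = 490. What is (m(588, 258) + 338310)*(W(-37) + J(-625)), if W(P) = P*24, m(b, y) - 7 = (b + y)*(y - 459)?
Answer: -66971858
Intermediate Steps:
m(b, y) = 7 + (-459 + y)*(b + y) (m(b, y) = 7 + (b + y)*(y - 459) = 7 + (b + y)*(-459 + y) = 7 + (-459 + y)*(b + y))
W(P) = 24*P
(m(588, 258) + 338310)*(W(-37) + J(-625)) = ((7 + 258² - 459*588 - 459*258 + 588*258) + 338310)*(24*(-37) + 490) = ((7 + 66564 - 269892 - 118422 + 151704) + 338310)*(-888 + 490) = (-170039 + 338310)*(-398) = 168271*(-398) = -66971858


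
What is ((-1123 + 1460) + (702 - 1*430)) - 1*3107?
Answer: -2498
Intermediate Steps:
((-1123 + 1460) + (702 - 1*430)) - 1*3107 = (337 + (702 - 430)) - 3107 = (337 + 272) - 3107 = 609 - 3107 = -2498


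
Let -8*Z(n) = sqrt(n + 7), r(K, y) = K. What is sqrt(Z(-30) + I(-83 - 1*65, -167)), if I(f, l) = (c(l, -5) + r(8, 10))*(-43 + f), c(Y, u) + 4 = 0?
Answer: sqrt(-12224 - 2*I*sqrt(23))/4 ≈ 0.010844 - 27.641*I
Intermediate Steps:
c(Y, u) = -4 (c(Y, u) = -4 + 0 = -4)
I(f, l) = -172 + 4*f (I(f, l) = (-4 + 8)*(-43 + f) = 4*(-43 + f) = -172 + 4*f)
Z(n) = -sqrt(7 + n)/8 (Z(n) = -sqrt(n + 7)/8 = -sqrt(7 + n)/8)
sqrt(Z(-30) + I(-83 - 1*65, -167)) = sqrt(-sqrt(7 - 30)/8 + (-172 + 4*(-83 - 1*65))) = sqrt(-I*sqrt(23)/8 + (-172 + 4*(-83 - 65))) = sqrt(-I*sqrt(23)/8 + (-172 + 4*(-148))) = sqrt(-I*sqrt(23)/8 + (-172 - 592)) = sqrt(-I*sqrt(23)/8 - 764) = sqrt(-764 - I*sqrt(23)/8)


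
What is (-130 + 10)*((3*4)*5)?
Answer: -7200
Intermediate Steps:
(-130 + 10)*((3*4)*5) = -1440*5 = -120*60 = -7200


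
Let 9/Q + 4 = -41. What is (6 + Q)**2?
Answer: 841/25 ≈ 33.640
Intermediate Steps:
Q = -1/5 (Q = 9/(-4 - 41) = 9/(-45) = 9*(-1/45) = -1/5 ≈ -0.20000)
(6 + Q)**2 = (6 - 1/5)**2 = (29/5)**2 = 841/25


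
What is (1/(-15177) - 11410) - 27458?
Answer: -589899637/15177 ≈ -38868.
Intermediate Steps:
(1/(-15177) - 11410) - 27458 = (-1/15177 - 11410) - 27458 = -173169571/15177 - 27458 = -589899637/15177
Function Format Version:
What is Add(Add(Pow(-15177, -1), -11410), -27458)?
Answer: Rational(-589899637, 15177) ≈ -38868.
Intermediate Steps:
Add(Add(Pow(-15177, -1), -11410), -27458) = Add(Add(Rational(-1, 15177), -11410), -27458) = Add(Rational(-173169571, 15177), -27458) = Rational(-589899637, 15177)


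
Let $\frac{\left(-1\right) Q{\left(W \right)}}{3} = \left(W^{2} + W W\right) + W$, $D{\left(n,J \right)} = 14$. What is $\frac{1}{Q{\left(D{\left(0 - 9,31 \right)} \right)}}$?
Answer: $- \frac{1}{1218} \approx -0.00082102$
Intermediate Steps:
$Q{\left(W \right)} = - 6 W^{2} - 3 W$ ($Q{\left(W \right)} = - 3 \left(\left(W^{2} + W W\right) + W\right) = - 3 \left(\left(W^{2} + W^{2}\right) + W\right) = - 3 \left(2 W^{2} + W\right) = - 3 \left(W + 2 W^{2}\right) = - 6 W^{2} - 3 W$)
$\frac{1}{Q{\left(D{\left(0 - 9,31 \right)} \right)}} = \frac{1}{\left(-3\right) 14 \left(1 + 2 \cdot 14\right)} = \frac{1}{\left(-3\right) 14 \left(1 + 28\right)} = \frac{1}{\left(-3\right) 14 \cdot 29} = \frac{1}{-1218} = - \frac{1}{1218}$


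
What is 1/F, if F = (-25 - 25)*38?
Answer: -1/1900 ≈ -0.00052632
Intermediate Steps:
F = -1900 (F = -50*38 = -1900)
1/F = 1/(-1900) = -1/1900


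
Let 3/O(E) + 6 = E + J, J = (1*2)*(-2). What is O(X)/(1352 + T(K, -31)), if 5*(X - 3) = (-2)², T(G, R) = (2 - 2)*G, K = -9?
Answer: -15/41912 ≈ -0.00035789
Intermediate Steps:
T(G, R) = 0 (T(G, R) = 0*G = 0)
J = -4 (J = 2*(-2) = -4)
X = 19/5 (X = 3 + (⅕)*(-2)² = 3 + (⅕)*4 = 3 + ⅘ = 19/5 ≈ 3.8000)
O(E) = 3/(-10 + E) (O(E) = 3/(-6 + (E - 4)) = 3/(-6 + (-4 + E)) = 3/(-10 + E))
O(X)/(1352 + T(K, -31)) = (3/(-10 + 19/5))/(1352 + 0) = (3/(-31/5))/1352 = (3*(-5/31))*(1/1352) = -15/31*1/1352 = -15/41912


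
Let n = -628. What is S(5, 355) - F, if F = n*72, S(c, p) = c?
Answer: 45221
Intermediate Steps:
F = -45216 (F = -628*72 = -45216)
S(5, 355) - F = 5 - 1*(-45216) = 5 + 45216 = 45221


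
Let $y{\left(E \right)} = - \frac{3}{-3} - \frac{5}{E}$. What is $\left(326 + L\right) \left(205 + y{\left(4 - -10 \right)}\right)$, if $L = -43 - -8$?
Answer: $\frac{837789}{14} \approx 59842.0$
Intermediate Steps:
$L = -35$ ($L = -43 + 8 = -35$)
$y{\left(E \right)} = 1 - \frac{5}{E}$ ($y{\left(E \right)} = \left(-3\right) \left(- \frac{1}{3}\right) - \frac{5}{E} = 1 - \frac{5}{E}$)
$\left(326 + L\right) \left(205 + y{\left(4 - -10 \right)}\right) = \left(326 - 35\right) \left(205 + \frac{-5 + \left(4 - -10\right)}{4 - -10}\right) = 291 \left(205 + \frac{-5 + \left(4 + 10\right)}{4 + 10}\right) = 291 \left(205 + \frac{-5 + 14}{14}\right) = 291 \left(205 + \frac{1}{14} \cdot 9\right) = 291 \left(205 + \frac{9}{14}\right) = 291 \cdot \frac{2879}{14} = \frac{837789}{14}$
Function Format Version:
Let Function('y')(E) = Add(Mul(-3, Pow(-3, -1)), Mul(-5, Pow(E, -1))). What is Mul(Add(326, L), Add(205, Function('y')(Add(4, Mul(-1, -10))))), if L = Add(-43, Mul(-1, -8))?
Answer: Rational(837789, 14) ≈ 59842.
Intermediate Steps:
L = -35 (L = Add(-43, 8) = -35)
Function('y')(E) = Add(1, Mul(-5, Pow(E, -1))) (Function('y')(E) = Add(Mul(-3, Rational(-1, 3)), Mul(-5, Pow(E, -1))) = Add(1, Mul(-5, Pow(E, -1))))
Mul(Add(326, L), Add(205, Function('y')(Add(4, Mul(-1, -10))))) = Mul(Add(326, -35), Add(205, Mul(Pow(Add(4, Mul(-1, -10)), -1), Add(-5, Add(4, Mul(-1, -10)))))) = Mul(291, Add(205, Mul(Pow(Add(4, 10), -1), Add(-5, Add(4, 10))))) = Mul(291, Add(205, Mul(Pow(14, -1), Add(-5, 14)))) = Mul(291, Add(205, Mul(Rational(1, 14), 9))) = Mul(291, Add(205, Rational(9, 14))) = Mul(291, Rational(2879, 14)) = Rational(837789, 14)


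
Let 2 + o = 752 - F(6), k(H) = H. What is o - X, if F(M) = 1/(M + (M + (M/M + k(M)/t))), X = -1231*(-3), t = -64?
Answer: -1215491/413 ≈ -2943.1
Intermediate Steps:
X = 3693
F(M) = 1/(1 + 127*M/64) (F(M) = 1/(M + (M + (M/M + M/(-64)))) = 1/(M + (M + (1 + M*(-1/64)))) = 1/(M + (M + (1 - M/64))) = 1/(M + (1 + 63*M/64)) = 1/(1 + 127*M/64))
o = 309718/413 (o = -2 + (752 - 64/(64 + 127*6)) = -2 + (752 - 64/(64 + 762)) = -2 + (752 - 64/826) = -2 + (752 - 1*32/413) = -2 + (752 - 32/413) = -2 + 310544/413 = 309718/413 ≈ 749.92)
o - X = 309718/413 - 1*3693 = 309718/413 - 3693 = -1215491/413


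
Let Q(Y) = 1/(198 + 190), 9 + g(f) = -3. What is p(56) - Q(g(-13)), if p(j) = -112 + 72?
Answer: -15521/388 ≈ -40.003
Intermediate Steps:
g(f) = -12 (g(f) = -9 - 3 = -12)
p(j) = -40
Q(Y) = 1/388
p(56) - Q(g(-13)) = -40 - 1*1/388 = -40 - 1/388 = -15521/388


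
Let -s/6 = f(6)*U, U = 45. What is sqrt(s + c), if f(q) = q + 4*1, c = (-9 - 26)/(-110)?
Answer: I*sqrt(1306646)/22 ≈ 51.958*I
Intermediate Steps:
c = 7/22 (c = -35*(-1/110) = 7/22 ≈ 0.31818)
f(q) = 4 + q (f(q) = q + 4 = 4 + q)
s = -2700 (s = -6*(4 + 6)*45 = -60*45 = -6*450 = -2700)
sqrt(s + c) = sqrt(-2700 + 7/22) = sqrt(-59393/22) = I*sqrt(1306646)/22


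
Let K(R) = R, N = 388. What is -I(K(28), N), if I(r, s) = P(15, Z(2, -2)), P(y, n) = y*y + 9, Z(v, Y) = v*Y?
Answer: -234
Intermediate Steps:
Z(v, Y) = Y*v
P(y, n) = 9 + y² (P(y, n) = y² + 9 = 9 + y²)
I(r, s) = 234 (I(r, s) = 9 + 15² = 9 + 225 = 234)
-I(K(28), N) = -1*234 = -234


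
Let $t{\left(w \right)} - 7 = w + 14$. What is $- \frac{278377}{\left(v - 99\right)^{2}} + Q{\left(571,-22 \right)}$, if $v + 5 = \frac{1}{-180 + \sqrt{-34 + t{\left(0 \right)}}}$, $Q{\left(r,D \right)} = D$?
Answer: $\frac{11 \left(- 1520288275 i - 16898456 \sqrt{13}\right)}{3893968 \sqrt{13} + 350335233 i} \approx -47.735 + 5.5049 \cdot 10^{-5} i$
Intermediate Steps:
$t{\left(w \right)} = 21 + w$ ($t{\left(w \right)} = 7 + \left(w + 14\right) = 7 + \left(14 + w\right) = 21 + w$)
$v = -5 + \frac{1}{-180 + i \sqrt{13}}$ ($v = -5 + \frac{1}{-180 + \sqrt{-34 + \left(21 + 0\right)}} = -5 + \frac{1}{-180 + \sqrt{-34 + 21}} = -5 + \frac{1}{-180 + \sqrt{-13}} = -5 + \frac{1}{-180 + i \sqrt{13}} \approx -5.0056 - 0.00011124 i$)
$- \frac{278377}{\left(v - 99\right)^{2}} + Q{\left(571,-22 \right)} = - \frac{278377}{\left(\left(- \frac{162245}{32413} - \frac{i \sqrt{13}}{32413}\right) - 99\right)^{2}} - 22 = - \frac{278377}{\left(- \frac{3371132}{32413} - \frac{i \sqrt{13}}{32413}\right)^{2}} - 22 = -22 - \frac{278377}{\left(- \frac{3371132}{32413} - \frac{i \sqrt{13}}{32413}\right)^{2}}$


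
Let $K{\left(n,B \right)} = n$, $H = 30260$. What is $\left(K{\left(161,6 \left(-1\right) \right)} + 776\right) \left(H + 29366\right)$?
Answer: $55869562$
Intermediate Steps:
$\left(K{\left(161,6 \left(-1\right) \right)} + 776\right) \left(H + 29366\right) = \left(161 + 776\right) \left(30260 + 29366\right) = 937 \cdot 59626 = 55869562$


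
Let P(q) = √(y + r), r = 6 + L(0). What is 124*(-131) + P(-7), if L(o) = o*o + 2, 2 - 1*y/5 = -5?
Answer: -16244 + √43 ≈ -16237.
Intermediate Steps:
y = 35 (y = 10 - 5*(-5) = 10 + 25 = 35)
L(o) = 2 + o² (L(o) = o² + 2 = 2 + o²)
r = 8 (r = 6 + (2 + 0²) = 6 + (2 + 0) = 6 + 2 = 8)
P(q) = √43 (P(q) = √(35 + 8) = √43)
124*(-131) + P(-7) = 124*(-131) + √43 = -16244 + √43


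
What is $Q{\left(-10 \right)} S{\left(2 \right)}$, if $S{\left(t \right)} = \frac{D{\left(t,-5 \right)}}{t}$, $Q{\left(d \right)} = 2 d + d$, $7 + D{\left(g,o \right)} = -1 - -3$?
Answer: $75$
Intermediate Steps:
$D{\left(g,o \right)} = -5$ ($D{\left(g,o \right)} = -7 - -2 = -7 + \left(-1 + 3\right) = -7 + 2 = -5$)
$Q{\left(d \right)} = 3 d$
$S{\left(t \right)} = - \frac{5}{t}$
$Q{\left(-10 \right)} S{\left(2 \right)} = 3 \left(-10\right) \left(- \frac{5}{2}\right) = - 30 \left(\left(-5\right) \frac{1}{2}\right) = \left(-30\right) \left(- \frac{5}{2}\right) = 75$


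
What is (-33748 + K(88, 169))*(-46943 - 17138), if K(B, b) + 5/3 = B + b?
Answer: 6438730718/3 ≈ 2.1462e+9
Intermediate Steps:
K(B, b) = -5/3 + B + b (K(B, b) = -5/3 + (B + b) = -5/3 + B + b)
(-33748 + K(88, 169))*(-46943 - 17138) = (-33748 + (-5/3 + 88 + 169))*(-46943 - 17138) = (-33748 + 766/3)*(-64081) = -100478/3*(-64081) = 6438730718/3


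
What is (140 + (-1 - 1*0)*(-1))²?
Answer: 19881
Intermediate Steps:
(140 + (-1 - 1*0)*(-1))² = (140 + (-1 + 0)*(-1))² = (140 - 1*(-1))² = (140 + 1)² = 141² = 19881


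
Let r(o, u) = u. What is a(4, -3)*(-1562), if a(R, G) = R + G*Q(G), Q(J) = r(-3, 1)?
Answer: -1562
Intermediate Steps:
Q(J) = 1
a(R, G) = G + R (a(R, G) = R + G*1 = R + G = G + R)
a(4, -3)*(-1562) = (-3 + 4)*(-1562) = 1*(-1562) = -1562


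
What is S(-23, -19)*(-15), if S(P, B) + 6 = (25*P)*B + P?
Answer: -163440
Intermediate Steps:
S(P, B) = -6 + P + 25*B*P (S(P, B) = -6 + ((25*P)*B + P) = -6 + (25*B*P + P) = -6 + (P + 25*B*P) = -6 + P + 25*B*P)
S(-23, -19)*(-15) = (-6 - 23 + 25*(-19)*(-23))*(-15) = (-6 - 23 + 10925)*(-15) = 10896*(-15) = -163440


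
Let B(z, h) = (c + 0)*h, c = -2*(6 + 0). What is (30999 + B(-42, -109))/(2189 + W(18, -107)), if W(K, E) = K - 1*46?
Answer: 32307/2161 ≈ 14.950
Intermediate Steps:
W(K, E) = -46 + K (W(K, E) = K - 46 = -46 + K)
c = -12 (c = -2*6 = -12)
B(z, h) = -12*h (B(z, h) = (-12 + 0)*h = -12*h)
(30999 + B(-42, -109))/(2189 + W(18, -107)) = (30999 - 12*(-109))/(2189 + (-46 + 18)) = (30999 + 1308)/(2189 - 28) = 32307/2161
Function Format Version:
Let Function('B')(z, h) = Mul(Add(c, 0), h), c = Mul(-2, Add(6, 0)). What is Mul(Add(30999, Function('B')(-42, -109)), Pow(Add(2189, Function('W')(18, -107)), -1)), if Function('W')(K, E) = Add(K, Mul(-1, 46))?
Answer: Rational(32307, 2161) ≈ 14.950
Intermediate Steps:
Function('W')(K, E) = Add(-46, K) (Function('W')(K, E) = Add(K, -46) = Add(-46, K))
c = -12 (c = Mul(-2, 6) = -12)
Function('B')(z, h) = Mul(-12, h) (Function('B')(z, h) = Mul(Add(-12, 0), h) = Mul(-12, h))
Mul(Add(30999, Function('B')(-42, -109)), Pow(Add(2189, Function('W')(18, -107)), -1)) = Mul(Add(30999, Mul(-12, -109)), Pow(Add(2189, Add(-46, 18)), -1)) = Mul(Add(30999, 1308), Pow(Add(2189, -28), -1)) = Mul(32307, Pow(2161, -1)) = Mul(32307, Rational(1, 2161)) = Rational(32307, 2161)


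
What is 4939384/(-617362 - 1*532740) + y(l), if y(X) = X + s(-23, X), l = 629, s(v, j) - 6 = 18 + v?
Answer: 359812438/575051 ≈ 625.71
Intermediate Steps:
s(v, j) = 24 + v (s(v, j) = 6 + (18 + v) = 24 + v)
y(X) = 1 + X (y(X) = X + (24 - 23) = X + 1 = 1 + X)
4939384/(-617362 - 1*532740) + y(l) = 4939384/(-617362 - 1*532740) + (1 + 629) = 4939384/(-617362 - 532740) + 630 = 4939384/(-1150102) + 630 = 4939384*(-1/1150102) + 630 = -2469692/575051 + 630 = 359812438/575051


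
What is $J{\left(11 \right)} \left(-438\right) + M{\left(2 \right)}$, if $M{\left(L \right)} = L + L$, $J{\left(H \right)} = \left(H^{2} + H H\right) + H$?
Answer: $-110810$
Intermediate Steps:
$J{\left(H \right)} = H + 2 H^{2}$ ($J{\left(H \right)} = \left(H^{2} + H^{2}\right) + H = 2 H^{2} + H = H + 2 H^{2}$)
$M{\left(L \right)} = 2 L$
$J{\left(11 \right)} \left(-438\right) + M{\left(2 \right)} = 11 \left(1 + 2 \cdot 11\right) \left(-438\right) + 2 \cdot 2 = 11 \left(1 + 22\right) \left(-438\right) + 4 = 11 \cdot 23 \left(-438\right) + 4 = 253 \left(-438\right) + 4 = -110814 + 4 = -110810$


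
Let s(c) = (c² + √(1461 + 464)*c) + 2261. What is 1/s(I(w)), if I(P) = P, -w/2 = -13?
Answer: 267/665879 - 130*√77/7324669 ≈ 0.00024523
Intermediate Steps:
w = 26 (w = -2*(-13) = 26)
s(c) = 2261 + c² + 5*c*√77 (s(c) = (c² + √1925*c) + 2261 = (c² + (5*√77)*c) + 2261 = (c² + 5*c*√77) + 2261 = 2261 + c² + 5*c*√77)
1/s(I(w)) = 1/(2261 + 26² + 5*26*√77) = 1/(2261 + 676 + 130*√77) = 1/(2937 + 130*√77)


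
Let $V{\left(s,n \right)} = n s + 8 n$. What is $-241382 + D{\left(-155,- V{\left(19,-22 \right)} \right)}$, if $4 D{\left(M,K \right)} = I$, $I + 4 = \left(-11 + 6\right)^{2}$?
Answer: $- \frac{965507}{4} \approx -2.4138 \cdot 10^{5}$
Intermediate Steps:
$V{\left(s,n \right)} = 8 n + n s$
$I = 21$ ($I = -4 + \left(-11 + 6\right)^{2} = -4 + \left(-5\right)^{2} = -4 + 25 = 21$)
$D{\left(M,K \right)} = \frac{21}{4}$ ($D{\left(M,K \right)} = \frac{1}{4} \cdot 21 = \frac{21}{4}$)
$-241382 + D{\left(-155,- V{\left(19,-22 \right)} \right)} = -241382 + \frac{21}{4} = - \frac{965507}{4}$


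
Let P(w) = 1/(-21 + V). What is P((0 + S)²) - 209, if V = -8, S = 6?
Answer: -6062/29 ≈ -209.03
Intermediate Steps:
P(w) = -1/29 (P(w) = 1/(-21 - 8) = 1/(-29) = -1/29)
P((0 + S)²) - 209 = -1/29 - 209 = -6062/29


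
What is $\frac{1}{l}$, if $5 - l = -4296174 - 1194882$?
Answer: $\frac{1}{5491061} \approx 1.8211 \cdot 10^{-7}$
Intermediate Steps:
$l = 5491061$ ($l = 5 - \left(-4296174 - 1194882\right) = 5 - -5491056 = 5 + 5491056 = 5491061$)
$\frac{1}{l} = \frac{1}{5491061}$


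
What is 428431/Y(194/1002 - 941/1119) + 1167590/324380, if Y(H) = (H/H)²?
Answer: 13897561537/32438 ≈ 4.2843e+5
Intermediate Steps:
Y(H) = 1 (Y(H) = 1² = 1)
428431/Y(194/1002 - 941/1119) + 1167590/324380 = 428431/1 + 1167590/324380 = 428431*1 + 1167590*(1/324380) = 428431 + 116759/32438 = 13897561537/32438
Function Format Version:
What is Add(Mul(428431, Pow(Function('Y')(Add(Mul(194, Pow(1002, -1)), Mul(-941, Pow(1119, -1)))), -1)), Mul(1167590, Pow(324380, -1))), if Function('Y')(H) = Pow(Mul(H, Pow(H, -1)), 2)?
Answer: Rational(13897561537, 32438) ≈ 4.2843e+5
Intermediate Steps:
Function('Y')(H) = 1 (Function('Y')(H) = Pow(1, 2) = 1)
Add(Mul(428431, Pow(Function('Y')(Add(Mul(194, Pow(1002, -1)), Mul(-941, Pow(1119, -1)))), -1)), Mul(1167590, Pow(324380, -1))) = Add(Mul(428431, Pow(1, -1)), Mul(1167590, Pow(324380, -1))) = Add(Mul(428431, 1), Mul(1167590, Rational(1, 324380))) = Add(428431, Rational(116759, 32438)) = Rational(13897561537, 32438)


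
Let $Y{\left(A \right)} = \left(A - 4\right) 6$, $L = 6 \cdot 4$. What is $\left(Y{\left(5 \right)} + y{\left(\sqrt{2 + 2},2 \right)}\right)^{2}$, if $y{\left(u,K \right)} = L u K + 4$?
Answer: $11236$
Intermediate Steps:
$L = 24$
$Y{\left(A \right)} = -24 + 6 A$ ($Y{\left(A \right)} = \left(-4 + A\right) 6 = -24 + 6 A$)
$y{\left(u,K \right)} = 4 + 24 K u$ ($y{\left(u,K \right)} = 24 u K + 4 = 24 K u + 4 = 4 + 24 K u$)
$\left(Y{\left(5 \right)} + y{\left(\sqrt{2 + 2},2 \right)}\right)^{2} = \left(\left(-24 + 6 \cdot 5\right) + \left(4 + 24 \cdot 2 \sqrt{2 + 2}\right)\right)^{2} = \left(\left(-24 + 30\right) + \left(4 + 24 \cdot 2 \sqrt{4}\right)\right)^{2} = \left(6 + \left(4 + 24 \cdot 2 \cdot 2\right)\right)^{2} = \left(6 + \left(4 + 96\right)\right)^{2} = \left(6 + 100\right)^{2} = 106^{2} = 11236$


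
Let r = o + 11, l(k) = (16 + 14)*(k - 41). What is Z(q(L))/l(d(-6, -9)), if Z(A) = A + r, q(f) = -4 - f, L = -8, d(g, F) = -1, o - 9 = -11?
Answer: -13/1260 ≈ -0.010317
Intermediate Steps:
o = -2 (o = 9 - 11 = -2)
l(k) = -1230 + 30*k (l(k) = 30*(-41 + k) = -1230 + 30*k)
r = 9 (r = -2 + 11 = 9)
Z(A) = 9 + A (Z(A) = A + 9 = 9 + A)
Z(q(L))/l(d(-6, -9)) = (9 + (-4 - 1*(-8)))/(-1230 + 30*(-1)) = (9 + (-4 + 8))/(-1230 - 30) = (9 + 4)/(-1260) = 13*(-1/1260) = -13/1260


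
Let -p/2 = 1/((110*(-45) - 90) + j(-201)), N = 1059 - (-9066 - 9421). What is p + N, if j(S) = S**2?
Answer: 691166104/35361 ≈ 19546.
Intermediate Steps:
N = 19546 (N = 1059 - 1*(-18487) = 1059 + 18487 = 19546)
p = -2/35361 (p = -2/((110*(-45) - 90) + (-201)**2) = -2/((-4950 - 90) + 40401) = -2/(-5040 + 40401) = -2/35361 ≈ -5.6560e-5)
p + N = -2/35361 + 19546 = 691166104/35361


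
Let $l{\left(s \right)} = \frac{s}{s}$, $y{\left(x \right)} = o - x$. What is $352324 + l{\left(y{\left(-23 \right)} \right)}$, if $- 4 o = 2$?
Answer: $352325$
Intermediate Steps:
$o = - \frac{1}{2}$ ($o = \left(- \frac{1}{4}\right) 2 = - \frac{1}{2} \approx -0.5$)
$y{\left(x \right)} = - \frac{1}{2} - x$
$l{\left(s \right)} = 1$
$352324 + l{\left(y{\left(-23 \right)} \right)} = 352324 + 1 = 352325$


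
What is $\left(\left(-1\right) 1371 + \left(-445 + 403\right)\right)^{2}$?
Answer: $1996569$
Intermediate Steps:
$\left(\left(-1\right) 1371 + \left(-445 + 403\right)\right)^{2} = \left(-1371 - 42\right)^{2} = \left(-1413\right)^{2} = 1996569$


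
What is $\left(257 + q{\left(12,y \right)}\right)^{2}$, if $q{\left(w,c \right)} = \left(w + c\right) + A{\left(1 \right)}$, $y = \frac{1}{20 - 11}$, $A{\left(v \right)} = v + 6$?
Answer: $\frac{6175225}{81} \approx 76237.0$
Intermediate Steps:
$A{\left(v \right)} = 6 + v$
$y = \frac{1}{9} \approx 0.11111$
$q{\left(w,c \right)} = 7 + c + w$ ($q{\left(w,c \right)} = \left(w + c\right) + \left(6 + 1\right) = \left(c + w\right) + 7 = 7 + c + w$)
$\left(257 + q{\left(12,y \right)}\right)^{2} = \left(257 + \left(7 + \frac{1}{9} + 12\right)\right)^{2} = \left(257 + \frac{172}{9}\right)^{2} = \left(\frac{2485}{9}\right)^{2} = \frac{6175225}{81}$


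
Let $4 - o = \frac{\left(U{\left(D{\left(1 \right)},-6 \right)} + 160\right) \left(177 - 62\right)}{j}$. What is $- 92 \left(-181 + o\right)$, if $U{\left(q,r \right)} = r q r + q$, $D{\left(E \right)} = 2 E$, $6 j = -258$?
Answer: $- \frac{1775508}{43} \approx -41291.0$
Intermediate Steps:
$j = -43$ ($j = \frac{1}{6} \left(-258\right) = -43$)
$U{\left(q,r \right)} = q + q r^{2}$ ($U{\left(q,r \right)} = q r r + q = q r^{2} + q = q + q r^{2}$)
$o = \frac{27082}{43}$ ($o = 4 - \frac{\left(2 \cdot 1 \left(1 + \left(-6\right)^{2}\right) + 160\right) \left(177 - 62\right)}{-43} = 4 - \left(2 \left(1 + 36\right) + 160\right) 115 \left(- \frac{1}{43}\right) = 4 - \left(2 \cdot 37 + 160\right) 115 \left(- \frac{1}{43}\right) = 4 - \left(74 + 160\right) 115 \left(- \frac{1}{43}\right) = 4 - 234 \cdot 115 \left(- \frac{1}{43}\right) = 4 - 26910 \left(- \frac{1}{43}\right) = 4 - - \frac{26910}{43} = 4 + \frac{26910}{43} = \frac{27082}{43} \approx 629.81$)
$- 92 \left(-181 + o\right) = - 92 \left(-181 + \frac{27082}{43}\right) = \left(-92\right) \frac{19299}{43} = - \frac{1775508}{43}$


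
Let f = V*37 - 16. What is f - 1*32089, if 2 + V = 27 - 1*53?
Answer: -33141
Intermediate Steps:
V = -28 (V = -2 + (27 - 1*53) = -2 + (27 - 53) = -2 - 26 = -28)
f = -1052 (f = -28*37 - 16 = -1036 - 16 = -1052)
f - 1*32089 = -1052 - 1*32089 = -1052 - 32089 = -33141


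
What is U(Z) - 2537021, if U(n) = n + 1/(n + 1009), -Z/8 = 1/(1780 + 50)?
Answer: -2143164640744364/844756365 ≈ -2.5370e+6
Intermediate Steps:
Z = -4/915 (Z = -8/(1780 + 50) = -8/1830 = -8*1/1830 = -4/915 ≈ -0.0043716)
U(n) = n + 1/(1009 + n)
U(Z) - 2537021 = (1 + (-4/915)² + 1009*(-4/915))/(1009 - 4/915) - 2537021 = (1 + 16/837225 - 4036/915)/(923231/915) - 2537021 = (915/923231)*(-2855699/837225) - 2537021 = -2855699/844756365 - 2537021 = -2143164640744364/844756365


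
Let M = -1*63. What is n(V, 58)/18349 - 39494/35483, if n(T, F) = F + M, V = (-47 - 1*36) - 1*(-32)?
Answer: -103550403/93011081 ≈ -1.1133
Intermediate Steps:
M = -63
V = -51 (V = (-47 - 36) + 32 = -83 + 32 = -51)
n(T, F) = -63 + F (n(T, F) = F - 63 = -63 + F)
n(V, 58)/18349 - 39494/35483 = (-63 + 58)/18349 - 39494/35483 = -5*1/18349 - 39494*1/35483 = -5/18349 - 5642/5069 = -103550403/93011081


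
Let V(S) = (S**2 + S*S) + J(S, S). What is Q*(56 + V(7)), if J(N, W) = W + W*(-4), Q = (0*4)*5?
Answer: 0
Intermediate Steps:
Q = 0 (Q = 0*5 = 0)
J(N, W) = -3*W (J(N, W) = W - 4*W = -3*W)
V(S) = -3*S + 2*S**2 (V(S) = (S**2 + S*S) - 3*S = (S**2 + S**2) - 3*S = 2*S**2 - 3*S = -3*S + 2*S**2)
Q*(56 + V(7)) = 0*(56 + 7*(-3 + 2*7)) = 0*(56 + 7*(-3 + 14)) = 0*(56 + 7*11) = 0*(56 + 77) = 0*133 = 0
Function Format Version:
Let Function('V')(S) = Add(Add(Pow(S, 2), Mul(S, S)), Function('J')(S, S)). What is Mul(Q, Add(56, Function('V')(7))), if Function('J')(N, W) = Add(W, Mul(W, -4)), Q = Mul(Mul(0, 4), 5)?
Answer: 0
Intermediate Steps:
Q = 0 (Q = Mul(0, 5) = 0)
Function('J')(N, W) = Mul(-3, W) (Function('J')(N, W) = Add(W, Mul(-4, W)) = Mul(-3, W))
Function('V')(S) = Add(Mul(-3, S), Mul(2, Pow(S, 2))) (Function('V')(S) = Add(Add(Pow(S, 2), Mul(S, S)), Mul(-3, S)) = Add(Add(Pow(S, 2), Pow(S, 2)), Mul(-3, S)) = Add(Mul(2, Pow(S, 2)), Mul(-3, S)) = Add(Mul(-3, S), Mul(2, Pow(S, 2))))
Mul(Q, Add(56, Function('V')(7))) = Mul(0, Add(56, Mul(7, Add(-3, Mul(2, 7))))) = Mul(0, Add(56, Mul(7, Add(-3, 14)))) = Mul(0, Add(56, Mul(7, 11))) = Mul(0, Add(56, 77)) = Mul(0, 133) = 0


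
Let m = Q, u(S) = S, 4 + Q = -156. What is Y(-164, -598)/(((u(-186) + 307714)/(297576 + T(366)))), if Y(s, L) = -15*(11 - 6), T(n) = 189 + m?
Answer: -22320375/307528 ≈ -72.580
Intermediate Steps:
Q = -160 (Q = -4 - 156 = -160)
m = -160
T(n) = 29 (T(n) = 189 - 160 = 29)
Y(s, L) = -75 (Y(s, L) = -15*5 = -75)
Y(-164, -598)/(((u(-186) + 307714)/(297576 + T(366)))) = -75*(297576 + 29)/(-186 + 307714) = -75/(307528/297605) = -75/(307528*(1/297605)) = -75/307528/297605 = -75*297605/307528 = -22320375/307528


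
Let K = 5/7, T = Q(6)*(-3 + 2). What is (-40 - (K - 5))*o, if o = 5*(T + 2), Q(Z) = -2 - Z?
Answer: -12500/7 ≈ -1785.7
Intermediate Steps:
T = 8 (T = (-2 - 1*6)*(-3 + 2) = (-2 - 6)*(-1) = -8*(-1) = 8)
o = 50 (o = 5*(8 + 2) = 5*10 = 50)
K = 5/7 (K = 5*(⅐) = 5/7 ≈ 0.71429)
(-40 - (K - 5))*o = (-40 - (5/7 - 5))*50 = (-40 - 1*(-30/7))*50 = (-40 + 30/7)*50 = -250/7*50 = -12500/7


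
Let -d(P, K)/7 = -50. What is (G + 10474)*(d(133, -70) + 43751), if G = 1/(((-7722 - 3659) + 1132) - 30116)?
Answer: 18645153479909/40365 ≈ 4.6191e+8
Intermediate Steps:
d(P, K) = 350 (d(P, K) = -7*(-50) = 350)
G = -1/40365 (G = 1/((-11381 + 1132) - 30116) = 1/(-10249 - 30116) = 1/(-40365) = -1/40365 ≈ -2.4774e-5)
(G + 10474)*(d(133, -70) + 43751) = (-1/40365 + 10474)*(350 + 43751) = (422783009/40365)*44101 = 18645153479909/40365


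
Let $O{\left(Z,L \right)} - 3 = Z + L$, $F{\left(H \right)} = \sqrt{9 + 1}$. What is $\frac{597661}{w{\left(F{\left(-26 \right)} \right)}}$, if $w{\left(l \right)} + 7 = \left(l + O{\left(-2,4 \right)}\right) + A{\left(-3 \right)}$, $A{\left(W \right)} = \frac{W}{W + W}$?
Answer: $\frac{3585966}{31} + \frac{2390644 \sqrt{10}}{31} \approx 3.5954 \cdot 10^{5}$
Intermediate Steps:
$F{\left(H \right)} = \sqrt{10}$
$O{\left(Z,L \right)} = 3 + L + Z$ ($O{\left(Z,L \right)} = 3 + \left(Z + L\right) = 3 + \left(L + Z\right) = 3 + L + Z$)
$A{\left(W \right)} = \frac{1}{2}$ ($A{\left(W \right)} = \frac{W}{2 W} = \frac{1}{2 W} W = \frac{1}{2}$)
$w{\left(l \right)} = - \frac{3}{2} + l$ ($w{\left(l \right)} = -7 + \left(\left(l + \left(3 + 4 - 2\right)\right) + \frac{1}{2}\right) = -7 + \left(\left(l + 5\right) + \frac{1}{2}\right) = -7 + \left(\left(5 + l\right) + \frac{1}{2}\right) = -7 + \left(\frac{11}{2} + l\right) = - \frac{3}{2} + l$)
$\frac{597661}{w{\left(F{\left(-26 \right)} \right)}} = \frac{597661}{- \frac{3}{2} + \sqrt{10}}$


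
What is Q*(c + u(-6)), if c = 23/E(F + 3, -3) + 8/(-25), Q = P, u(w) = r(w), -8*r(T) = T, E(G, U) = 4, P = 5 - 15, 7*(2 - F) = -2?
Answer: -309/5 ≈ -61.800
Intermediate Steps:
F = 16/7 (F = 2 - ⅐*(-2) = 2 + 2/7 = 16/7 ≈ 2.2857)
P = -10
r(T) = -T/8
u(w) = -w/8
Q = -10
c = 543/100 (c = 23/4 + 8/(-25) = 23*(¼) + 8*(-1/25) = 23/4 - 8/25 = 543/100 ≈ 5.4300)
Q*(c + u(-6)) = -10*(543/100 - ⅛*(-6)) = -10*(543/100 + ¾) = -10*309/50 = -309/5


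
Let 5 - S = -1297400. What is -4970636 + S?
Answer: -3673231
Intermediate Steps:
S = 1297405 (S = 5 - 1*(-1297400) = 5 + 1297400 = 1297405)
-4970636 + S = -4970636 + 1297405 = -3673231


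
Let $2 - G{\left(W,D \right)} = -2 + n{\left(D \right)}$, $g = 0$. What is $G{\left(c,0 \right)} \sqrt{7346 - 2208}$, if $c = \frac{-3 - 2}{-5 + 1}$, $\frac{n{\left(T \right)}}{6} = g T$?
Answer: $4 \sqrt{5138} \approx 286.72$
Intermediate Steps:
$n{\left(T \right)} = 0$ ($n{\left(T \right)} = 6 \cdot 0 T = 6 \cdot 0 = 0$)
$c = \frac{5}{4}$ ($c = - \frac{5}{-4} = \left(-5\right) \left(- \frac{1}{4}\right) = \frac{5}{4} \approx 1.25$)
$G{\left(W,D \right)} = 4$ ($G{\left(W,D \right)} = 2 - \left(-2 + 0\right) = 2 - -2 = 2 + 2 = 4$)
$G{\left(c,0 \right)} \sqrt{7346 - 2208} = 4 \sqrt{7346 - 2208} = 4 \sqrt{5138}$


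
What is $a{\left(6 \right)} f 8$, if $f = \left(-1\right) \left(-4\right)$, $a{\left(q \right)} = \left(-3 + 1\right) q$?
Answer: $-384$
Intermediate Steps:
$a{\left(q \right)} = - 2 q$
$f = 4$
$a{\left(6 \right)} f 8 = \left(-2\right) 6 \cdot 4 \cdot 8 = \left(-12\right) 4 \cdot 8 = \left(-48\right) 8 = -384$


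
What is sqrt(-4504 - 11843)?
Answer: I*sqrt(16347) ≈ 127.86*I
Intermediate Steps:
sqrt(-4504 - 11843) = sqrt(-16347) = I*sqrt(16347)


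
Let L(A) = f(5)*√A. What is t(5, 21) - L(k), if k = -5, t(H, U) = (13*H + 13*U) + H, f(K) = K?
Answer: 343 - 5*I*√5 ≈ 343.0 - 11.18*I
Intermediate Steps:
t(H, U) = 13*U + 14*H
L(A) = 5*√A
t(5, 21) - L(k) = (13*21 + 14*5) - 5*√(-5) = (273 + 70) - 5*I*√5 = 343 - 5*I*√5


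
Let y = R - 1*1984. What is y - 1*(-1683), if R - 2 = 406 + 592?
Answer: 699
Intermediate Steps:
R = 1000 (R = 2 + (406 + 592) = 2 + 998 = 1000)
y = -984 (y = 1000 - 1*1984 = 1000 - 1984 = -984)
y - 1*(-1683) = -984 - 1*(-1683) = -984 + 1683 = 699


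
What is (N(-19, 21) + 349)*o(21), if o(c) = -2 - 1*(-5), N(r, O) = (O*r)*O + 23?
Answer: -24021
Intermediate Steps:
N(r, O) = 23 + r*O² (N(r, O) = r*O² + 23 = 23 + r*O²)
o(c) = 3 (o(c) = -2 + 5 = 3)
(N(-19, 21) + 349)*o(21) = ((23 - 19*21²) + 349)*3 = ((23 - 19*441) + 349)*3 = ((23 - 8379) + 349)*3 = (-8356 + 349)*3 = -8007*3 = -24021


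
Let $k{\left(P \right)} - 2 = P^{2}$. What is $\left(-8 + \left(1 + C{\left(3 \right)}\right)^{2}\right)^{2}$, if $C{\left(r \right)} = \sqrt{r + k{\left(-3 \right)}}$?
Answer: $105 + 28 \sqrt{14} \approx 209.77$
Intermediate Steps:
$k{\left(P \right)} = 2 + P^{2}$
$C{\left(r \right)} = \sqrt{11 + r}$ ($C{\left(r \right)} = \sqrt{r + \left(2 + \left(-3\right)^{2}\right)} = \sqrt{r + \left(2 + 9\right)} = \sqrt{r + 11} = \sqrt{11 + r}$)
$\left(-8 + \left(1 + C{\left(3 \right)}\right)^{2}\right)^{2} = \left(-8 + \left(1 + \sqrt{11 + 3}\right)^{2}\right)^{2} = \left(-8 + \left(1 + \sqrt{14}\right)^{2}\right)^{2}$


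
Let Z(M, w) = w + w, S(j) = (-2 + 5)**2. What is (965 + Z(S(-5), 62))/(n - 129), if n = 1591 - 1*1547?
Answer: -1089/85 ≈ -12.812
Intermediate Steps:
n = 44 (n = 1591 - 1547 = 44)
S(j) = 9 (S(j) = 3**2 = 9)
Z(M, w) = 2*w
(965 + Z(S(-5), 62))/(n - 129) = (965 + 2*62)/(44 - 129) = (965 + 124)/(-85) = 1089*(-1/85) = -1089/85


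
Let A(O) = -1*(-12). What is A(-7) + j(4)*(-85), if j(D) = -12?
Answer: 1032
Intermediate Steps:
A(O) = 12
A(-7) + j(4)*(-85) = 12 - 12*(-85) = 12 + 1020 = 1032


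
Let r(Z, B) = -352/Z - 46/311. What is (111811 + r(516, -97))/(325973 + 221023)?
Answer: 4485712207/21944932524 ≈ 0.20441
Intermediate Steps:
r(Z, B) = -46/311 - 352/Z (r(Z, B) = -352/Z - 46*1/311 = -352/Z - 46/311 = -46/311 - 352/Z)
(111811 + r(516, -97))/(325973 + 221023) = (111811 + (-46/311 - 352/516))/(325973 + 221023) = (111811 + (-46/311 - 352*1/516))/546996 = (111811 + (-46/311 - 88/129))*(1/546996) = (111811 - 33302/40119)*(1/546996) = (4485712207/40119)*(1/546996) = 4485712207/21944932524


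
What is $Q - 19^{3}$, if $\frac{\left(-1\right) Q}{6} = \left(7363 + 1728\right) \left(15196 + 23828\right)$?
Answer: $-2128609963$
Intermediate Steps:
$Q = -2128603104$ ($Q = - 6 \left(7363 + 1728\right) \left(15196 + 23828\right) = - 6 \cdot 9091 \cdot 39024 = \left(-6\right) 354767184 = -2128603104$)
$Q - 19^{3} = -2128603104 - 19^{3} = -2128603104 - 6859 = -2128609963$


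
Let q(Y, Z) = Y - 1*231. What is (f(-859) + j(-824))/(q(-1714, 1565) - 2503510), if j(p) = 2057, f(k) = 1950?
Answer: -4007/2505455 ≈ -0.0015993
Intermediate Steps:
q(Y, Z) = -231 + Y (q(Y, Z) = Y - 231 = -231 + Y)
(f(-859) + j(-824))/(q(-1714, 1565) - 2503510) = (1950 + 2057)/((-231 - 1714) - 2503510) = 4007/(-1945 - 2503510) = 4007/(-2505455) = 4007*(-1/2505455) = -4007/2505455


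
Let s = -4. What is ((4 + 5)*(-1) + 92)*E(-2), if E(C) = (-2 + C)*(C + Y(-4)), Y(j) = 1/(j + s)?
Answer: 1411/2 ≈ 705.50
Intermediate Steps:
Y(j) = 1/(-4 + j) (Y(j) = 1/(j - 4) = 1/(-4 + j))
E(C) = (-2 + C)*(-⅛ + C) (E(C) = (-2 + C)*(C + 1/(-4 - 4)) = (-2 + C)*(C + 1/(-8)) = (-2 + C)*(C - ⅛) = (-2 + C)*(-⅛ + C))
((4 + 5)*(-1) + 92)*E(-2) = ((4 + 5)*(-1) + 92)*(¼ + (-2)² - 17/8*(-2)) = (9*(-1) + 92)*(¼ + 4 + 17/4) = (-9 + 92)*(17/2) = 83*(17/2) = 1411/2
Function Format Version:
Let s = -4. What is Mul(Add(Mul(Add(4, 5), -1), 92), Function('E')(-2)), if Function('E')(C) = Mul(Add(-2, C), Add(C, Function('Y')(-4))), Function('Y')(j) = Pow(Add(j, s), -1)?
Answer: Rational(1411, 2) ≈ 705.50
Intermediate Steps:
Function('Y')(j) = Pow(Add(-4, j), -1) (Function('Y')(j) = Pow(Add(j, -4), -1) = Pow(Add(-4, j), -1))
Function('E')(C) = Mul(Add(-2, C), Add(Rational(-1, 8), C)) (Function('E')(C) = Mul(Add(-2, C), Add(C, Pow(Add(-4, -4), -1))) = Mul(Add(-2, C), Add(C, Pow(-8, -1))) = Mul(Add(-2, C), Add(C, Rational(-1, 8))) = Mul(Add(-2, C), Add(Rational(-1, 8), C)))
Mul(Add(Mul(Add(4, 5), -1), 92), Function('E')(-2)) = Mul(Add(Mul(Add(4, 5), -1), 92), Add(Rational(1, 4), Pow(-2, 2), Mul(Rational(-17, 8), -2))) = Mul(Add(Mul(9, -1), 92), Add(Rational(1, 4), 4, Rational(17, 4))) = Mul(Add(-9, 92), Rational(17, 2)) = Mul(83, Rational(17, 2)) = Rational(1411, 2)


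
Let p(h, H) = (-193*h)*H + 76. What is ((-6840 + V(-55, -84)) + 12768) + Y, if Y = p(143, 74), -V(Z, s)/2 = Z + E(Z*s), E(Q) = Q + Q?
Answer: -2054692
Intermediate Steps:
E(Q) = 2*Q
V(Z, s) = -2*Z - 4*Z*s (V(Z, s) = -2*(Z + 2*(Z*s)) = -2*(Z + 2*Z*s) = -2*Z - 4*Z*s)
p(h, H) = 76 - 193*H*h (p(h, H) = -193*H*h + 76 = 76 - 193*H*h)
Y = -2042250 (Y = 76 - 193*74*143 = 76 - 2042326 = -2042250)
((-6840 + V(-55, -84)) + 12768) + Y = ((-6840 + 2*(-55)*(-1 - 2*(-84))) + 12768) - 2042250 = ((-6840 + 2*(-55)*(-1 + 168)) + 12768) - 2042250 = ((-6840 + 2*(-55)*167) + 12768) - 2042250 = ((-6840 - 18370) + 12768) - 2042250 = (-25210 + 12768) - 2042250 = -12442 - 2042250 = -2054692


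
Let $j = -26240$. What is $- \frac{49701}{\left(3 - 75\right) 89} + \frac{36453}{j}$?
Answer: $\frac{44606809}{7006080} \approx 6.3669$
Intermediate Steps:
$- \frac{49701}{\left(3 - 75\right) 89} + \frac{36453}{j} = - \frac{49701}{\left(3 - 75\right) 89} + \frac{36453}{-26240} = - \frac{49701}{\left(-72\right) 89} + 36453 \left(- \frac{1}{26240}\right) = - \frac{49701}{-6408} - \frac{36453}{26240} = \left(-49701\right) \left(- \frac{1}{6408}\right) - \frac{36453}{26240} = \frac{16567}{2136} - \frac{36453}{26240} = \frac{44606809}{7006080}$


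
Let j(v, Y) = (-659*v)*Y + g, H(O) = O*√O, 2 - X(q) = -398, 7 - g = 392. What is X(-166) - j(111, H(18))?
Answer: 785 + 3950046*√2 ≈ 5.5870e+6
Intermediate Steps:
g = -385 (g = 7 - 1*392 = 7 - 392 = -385)
X(q) = 400 (X(q) = 2 - 1*(-398) = 2 + 398 = 400)
H(O) = O^(3/2)
j(v, Y) = -385 - 659*Y*v (j(v, Y) = (-659*v)*Y - 385 = -659*Y*v - 385 = -385 - 659*Y*v)
X(-166) - j(111, H(18)) = 400 - (-385 - 659*18^(3/2)*111) = 400 - (-385 - 659*54*√2*111) = 400 - (-385 - 3950046*√2) = 400 + (385 + 3950046*√2) = 785 + 3950046*√2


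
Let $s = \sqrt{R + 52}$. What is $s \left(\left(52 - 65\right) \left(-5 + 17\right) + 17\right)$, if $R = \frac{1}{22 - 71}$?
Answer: $- \frac{417 \sqrt{283}}{7} \approx -1002.1$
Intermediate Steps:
$R = - \frac{1}{49}$ ($R = \frac{1}{-49} = - \frac{1}{49} \approx -0.020408$)
$s = \frac{3 \sqrt{283}}{7}$ ($s = \sqrt{- \frac{1}{49} + 52} = \sqrt{\frac{2547}{49}} = \frac{3 \sqrt{283}}{7} \approx 7.2097$)
$s \left(\left(52 - 65\right) \left(-5 + 17\right) + 17\right) = \frac{3 \sqrt{283}}{7} \left(\left(52 - 65\right) \left(-5 + 17\right) + 17\right) = \frac{3 \sqrt{283}}{7} \left(\left(-13\right) 12 + 17\right) = \frac{3 \sqrt{283}}{7} \left(-156 + 17\right) = \frac{3 \sqrt{283}}{7} \left(-139\right) = - \frac{417 \sqrt{283}}{7}$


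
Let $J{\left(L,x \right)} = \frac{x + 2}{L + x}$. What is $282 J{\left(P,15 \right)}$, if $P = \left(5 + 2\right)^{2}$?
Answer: $\frac{2397}{32} \approx 74.906$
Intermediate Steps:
$P = 49$ ($P = 7^{2} = 49$)
$J{\left(L,x \right)} = \frac{2 + x}{L + x}$
$282 J{\left(P,15 \right)} = 282 \frac{2 + 15}{49 + 15} = 282 \cdot \frac{1}{64} \cdot 17 = 282 \cdot \frac{17}{64} = \frac{2397}{32}$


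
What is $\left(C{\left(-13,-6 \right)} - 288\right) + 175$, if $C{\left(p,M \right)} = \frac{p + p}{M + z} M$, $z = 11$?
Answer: $- \frac{409}{5} \approx -81.8$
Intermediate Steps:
$C{\left(p,M \right)} = \frac{2 M p}{11 + M}$ ($C{\left(p,M \right)} = \frac{p + p}{M + 11} M = \frac{2 p}{11 + M} M = \frac{2 M p}{11 + M}$)
$\left(C{\left(-13,-6 \right)} - 288\right) + 175 = \left(2 \left(-6\right) \left(-13\right) \frac{1}{11 - 6} - 288\right) + 175 = \left(2 \left(-6\right) \left(-13\right) \frac{1}{5} - 288\right) + 175 = \left(\frac{156}{5} - 288\right) + 175 = - \frac{1284}{5} + 175 = - \frac{409}{5}$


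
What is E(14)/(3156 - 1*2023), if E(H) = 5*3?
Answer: 15/1133 ≈ 0.013239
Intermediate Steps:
E(H) = 15
E(14)/(3156 - 1*2023) = 15/(3156 - 1*2023) = 15/(3156 - 2023) = 15/1133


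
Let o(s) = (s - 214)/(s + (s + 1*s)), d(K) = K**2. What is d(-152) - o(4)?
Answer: 46243/2 ≈ 23122.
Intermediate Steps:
o(s) = (-214 + s)/(3*s) (o(s) = (-214 + s)/(s + (s + s)) = (-214 + s)/(s + 2*s) = (-214 + s)/((3*s)) = (-214 + s)*(1/(3*s)) = (-214 + s)/(3*s))
d(-152) - o(4) = (-152)**2 - (-214 + 4)/(3*4) = 23104 - (-210)/(3*4) = 23104 - 1*(-35/2) = 23104 + 35/2 = 46243/2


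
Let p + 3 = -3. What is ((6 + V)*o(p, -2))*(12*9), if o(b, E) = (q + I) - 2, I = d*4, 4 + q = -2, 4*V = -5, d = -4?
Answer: -12312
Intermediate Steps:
V = -5/4 (V = (¼)*(-5) = -5/4 ≈ -1.2500)
q = -6 (q = -4 - 2 = -6)
I = -16 (I = -4*4 = -16)
p = -6 (p = -3 - 3 = -6)
o(b, E) = -24 (o(b, E) = (-6 - 16) - 2 = -22 - 2 = -24)
((6 + V)*o(p, -2))*(12*9) = ((6 - 5/4)*(-24))*(12*9) = ((19/4)*(-24))*108 = -114*108 = -12312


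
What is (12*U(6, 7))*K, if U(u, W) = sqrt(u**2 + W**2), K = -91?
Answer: -1092*sqrt(85) ≈ -10068.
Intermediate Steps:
U(u, W) = sqrt(W**2 + u**2)
(12*U(6, 7))*K = (12*sqrt(7**2 + 6**2))*(-91) = (12*sqrt(49 + 36))*(-91) = (12*sqrt(85))*(-91) = -1092*sqrt(85)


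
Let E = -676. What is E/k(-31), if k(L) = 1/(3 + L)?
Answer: 18928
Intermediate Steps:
E/k(-31) = -676/(1/(3 - 31)) = -676/(1/(-28)) = -676/(-1/28) = -676*(-28) = 18928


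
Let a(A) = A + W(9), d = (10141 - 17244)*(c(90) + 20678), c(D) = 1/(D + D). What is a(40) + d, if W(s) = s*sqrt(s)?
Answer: -26437645163/180 ≈ -1.4688e+8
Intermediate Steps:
W(s) = s**(3/2)
c(D) = 1/(2*D)
d = -26437657223/180 (d = (10141 - 17244)*((1/2)/90 + 20678) = -7103*((1/2)*(1/90) + 20678) = -7103*(1/180 + 20678) = -7103*3722041/180 = -26437657223/180 ≈ -1.4688e+8)
a(A) = 27 + A (a(A) = A + 9**(3/2) = A + 27 = 27 + A)
a(40) + d = (27 + 40) - 26437657223/180 = 67 - 26437657223/180 = -26437645163/180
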